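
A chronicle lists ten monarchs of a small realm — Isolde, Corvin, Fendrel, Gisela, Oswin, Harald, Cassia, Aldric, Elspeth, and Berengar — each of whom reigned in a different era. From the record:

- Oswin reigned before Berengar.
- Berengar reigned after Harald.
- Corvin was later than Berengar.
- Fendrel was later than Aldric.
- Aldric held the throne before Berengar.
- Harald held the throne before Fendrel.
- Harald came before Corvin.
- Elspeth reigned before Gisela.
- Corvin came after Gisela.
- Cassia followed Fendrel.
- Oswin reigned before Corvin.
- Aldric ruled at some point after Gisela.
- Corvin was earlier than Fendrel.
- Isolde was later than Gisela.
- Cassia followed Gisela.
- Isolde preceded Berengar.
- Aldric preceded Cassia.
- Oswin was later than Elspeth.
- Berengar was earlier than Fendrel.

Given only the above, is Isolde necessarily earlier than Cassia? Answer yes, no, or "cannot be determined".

yes

Chain the constraints: Isolde → Berengar → Fendrel → Cassia. Each link is directly stated, so Isolde comes before Cassia.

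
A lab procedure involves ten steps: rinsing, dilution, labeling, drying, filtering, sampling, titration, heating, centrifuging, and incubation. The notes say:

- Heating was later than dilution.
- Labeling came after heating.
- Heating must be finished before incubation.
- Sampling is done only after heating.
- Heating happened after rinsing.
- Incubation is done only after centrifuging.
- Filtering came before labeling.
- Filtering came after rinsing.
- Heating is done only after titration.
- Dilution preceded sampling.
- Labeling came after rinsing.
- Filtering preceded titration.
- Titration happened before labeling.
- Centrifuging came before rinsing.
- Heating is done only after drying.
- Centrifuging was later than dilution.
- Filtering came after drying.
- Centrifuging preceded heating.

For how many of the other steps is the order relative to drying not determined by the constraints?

Forced after drying: filtering, heating, incubation, labeling, sampling, and titration.
That leaves centrifuging, dilution, and rinsing with no forced order relative to drying — 3.

3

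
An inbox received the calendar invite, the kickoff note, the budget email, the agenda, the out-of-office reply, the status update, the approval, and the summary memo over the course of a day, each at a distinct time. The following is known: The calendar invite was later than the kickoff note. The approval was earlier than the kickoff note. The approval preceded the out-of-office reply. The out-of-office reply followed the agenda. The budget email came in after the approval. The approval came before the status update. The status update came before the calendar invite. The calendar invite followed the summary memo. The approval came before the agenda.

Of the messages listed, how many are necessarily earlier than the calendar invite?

Directly stated before the calendar invite: the kickoff note, the status update, and the summary memo.
The approval reaches the calendar invite via the approval → the kickoff note → the calendar invite.
That's the approval, the kickoff note, the status update, and the summary memo — 4 in all.

4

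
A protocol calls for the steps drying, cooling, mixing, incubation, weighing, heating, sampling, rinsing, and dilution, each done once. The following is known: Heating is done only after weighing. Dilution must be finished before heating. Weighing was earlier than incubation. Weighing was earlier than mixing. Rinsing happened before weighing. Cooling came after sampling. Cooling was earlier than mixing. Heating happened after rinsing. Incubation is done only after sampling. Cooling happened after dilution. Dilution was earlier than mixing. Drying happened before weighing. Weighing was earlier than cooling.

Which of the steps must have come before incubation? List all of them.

drying, rinsing, sampling, weighing

Directly stated before incubation: sampling and weighing.
Drying reaches incubation via drying → weighing → incubation.
Rinsing reaches incubation via rinsing → weighing → incubation.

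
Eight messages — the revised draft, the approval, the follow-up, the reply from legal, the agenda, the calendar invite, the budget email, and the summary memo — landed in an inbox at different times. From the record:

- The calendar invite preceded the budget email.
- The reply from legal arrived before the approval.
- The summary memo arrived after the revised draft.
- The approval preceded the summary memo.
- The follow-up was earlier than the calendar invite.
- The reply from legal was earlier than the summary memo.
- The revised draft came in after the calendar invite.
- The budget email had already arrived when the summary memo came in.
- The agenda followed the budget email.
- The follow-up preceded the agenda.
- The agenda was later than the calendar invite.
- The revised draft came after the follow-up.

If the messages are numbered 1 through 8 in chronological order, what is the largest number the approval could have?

7

The approval must come before the summary memo — 1 message forced after it.
Everything else can be placed before the approval in some valid order, so the approval can sit as late as position 8 − 1 = 7.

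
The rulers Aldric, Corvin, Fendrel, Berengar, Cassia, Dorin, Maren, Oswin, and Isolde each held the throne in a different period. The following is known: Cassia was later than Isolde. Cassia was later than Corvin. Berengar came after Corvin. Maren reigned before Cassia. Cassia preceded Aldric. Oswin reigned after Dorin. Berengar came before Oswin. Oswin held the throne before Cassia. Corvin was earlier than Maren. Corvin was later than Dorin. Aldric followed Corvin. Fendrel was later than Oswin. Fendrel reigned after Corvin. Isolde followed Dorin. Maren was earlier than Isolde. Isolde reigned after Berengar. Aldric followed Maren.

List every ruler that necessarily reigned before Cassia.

Berengar, Corvin, Dorin, Isolde, Maren, Oswin

Directly stated before Cassia: Corvin, Isolde, Maren, and Oswin.
Berengar reaches Cassia via Berengar → Oswin → Cassia.
Dorin reaches Cassia via Dorin → Oswin → Cassia.
No chain forces Fendrel (or any of the others) ahead of Cassia.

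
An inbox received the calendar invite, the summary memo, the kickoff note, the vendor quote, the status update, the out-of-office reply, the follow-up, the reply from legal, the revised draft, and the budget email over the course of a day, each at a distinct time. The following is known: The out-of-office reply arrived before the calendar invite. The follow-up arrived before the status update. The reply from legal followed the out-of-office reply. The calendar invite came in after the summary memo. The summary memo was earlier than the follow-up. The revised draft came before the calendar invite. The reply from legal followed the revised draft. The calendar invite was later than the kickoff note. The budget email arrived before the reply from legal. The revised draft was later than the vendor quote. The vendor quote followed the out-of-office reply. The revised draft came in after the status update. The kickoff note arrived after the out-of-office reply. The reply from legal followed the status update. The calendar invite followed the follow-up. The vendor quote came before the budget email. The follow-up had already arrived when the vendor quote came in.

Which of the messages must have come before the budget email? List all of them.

Directly stated before the budget email: the vendor quote.
The follow-up reaches the budget email via the follow-up → the vendor quote → the budget email.
The out-of-office reply reaches the budget email via the out-of-office reply → the vendor quote → the budget email.
The summary memo reaches the budget email via the summary memo → the follow-up → the vendor quote → the budget email.
No chain forces the calendar invite (or any of the others) ahead of the budget email.

the follow-up, the out-of-office reply, the summary memo, the vendor quote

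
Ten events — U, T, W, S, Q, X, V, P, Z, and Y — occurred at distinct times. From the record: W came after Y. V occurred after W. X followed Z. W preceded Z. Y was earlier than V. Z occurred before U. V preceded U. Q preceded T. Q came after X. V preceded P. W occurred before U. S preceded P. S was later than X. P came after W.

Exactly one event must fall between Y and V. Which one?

Tracing the constraints gives Y → W → V, so W sits after Y and before V.
No other event is forced both after Y and before V.

W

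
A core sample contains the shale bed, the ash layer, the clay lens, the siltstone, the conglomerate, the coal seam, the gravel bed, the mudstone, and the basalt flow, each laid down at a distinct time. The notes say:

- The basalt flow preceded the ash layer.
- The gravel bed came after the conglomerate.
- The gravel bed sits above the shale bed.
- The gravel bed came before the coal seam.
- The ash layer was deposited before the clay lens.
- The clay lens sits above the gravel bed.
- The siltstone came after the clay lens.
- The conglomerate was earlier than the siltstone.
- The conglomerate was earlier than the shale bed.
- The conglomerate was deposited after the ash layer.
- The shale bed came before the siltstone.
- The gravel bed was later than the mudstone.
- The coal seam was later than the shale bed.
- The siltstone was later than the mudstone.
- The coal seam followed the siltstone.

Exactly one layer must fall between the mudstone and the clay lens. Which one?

the gravel bed

Tracing the constraints gives the mudstone → the gravel bed → the clay lens, so the gravel bed sits after the mudstone and before the clay lens.
No other layer is forced both after the mudstone and before the clay lens.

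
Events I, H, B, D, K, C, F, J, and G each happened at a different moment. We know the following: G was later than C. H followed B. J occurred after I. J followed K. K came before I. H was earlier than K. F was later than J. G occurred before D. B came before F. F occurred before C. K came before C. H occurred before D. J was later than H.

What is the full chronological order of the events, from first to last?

The constraints fix every adjacent pair, so only one ordering works:
B → H → K → I → J → F → C → G → D.

B, H, K, I, J, F, C, G, D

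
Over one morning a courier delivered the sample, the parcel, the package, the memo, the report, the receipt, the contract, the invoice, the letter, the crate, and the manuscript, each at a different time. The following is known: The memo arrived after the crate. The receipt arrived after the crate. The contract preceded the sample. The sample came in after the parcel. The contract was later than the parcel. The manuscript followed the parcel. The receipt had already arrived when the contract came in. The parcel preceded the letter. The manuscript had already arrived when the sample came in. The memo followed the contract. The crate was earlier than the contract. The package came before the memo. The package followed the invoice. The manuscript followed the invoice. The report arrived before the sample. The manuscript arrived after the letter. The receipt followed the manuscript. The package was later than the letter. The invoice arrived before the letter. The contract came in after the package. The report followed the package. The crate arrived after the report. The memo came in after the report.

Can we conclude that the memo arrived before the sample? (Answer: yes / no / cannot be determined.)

No chain of stated constraints runs from the memo to the sample, and none runs from the sample to the memo either.
So the relative order of the memo and the sample is not fixed by the given facts.

cannot be determined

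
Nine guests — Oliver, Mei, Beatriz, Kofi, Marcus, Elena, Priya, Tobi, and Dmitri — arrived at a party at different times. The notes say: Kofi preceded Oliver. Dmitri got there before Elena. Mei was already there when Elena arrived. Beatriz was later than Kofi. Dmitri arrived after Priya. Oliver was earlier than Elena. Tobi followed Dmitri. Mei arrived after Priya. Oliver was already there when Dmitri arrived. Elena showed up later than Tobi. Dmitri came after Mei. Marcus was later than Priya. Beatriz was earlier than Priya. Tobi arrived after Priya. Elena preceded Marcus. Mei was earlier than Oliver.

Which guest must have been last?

Every other guest has a chain of constraints placing them before Marcus, so Marcus is last.

Marcus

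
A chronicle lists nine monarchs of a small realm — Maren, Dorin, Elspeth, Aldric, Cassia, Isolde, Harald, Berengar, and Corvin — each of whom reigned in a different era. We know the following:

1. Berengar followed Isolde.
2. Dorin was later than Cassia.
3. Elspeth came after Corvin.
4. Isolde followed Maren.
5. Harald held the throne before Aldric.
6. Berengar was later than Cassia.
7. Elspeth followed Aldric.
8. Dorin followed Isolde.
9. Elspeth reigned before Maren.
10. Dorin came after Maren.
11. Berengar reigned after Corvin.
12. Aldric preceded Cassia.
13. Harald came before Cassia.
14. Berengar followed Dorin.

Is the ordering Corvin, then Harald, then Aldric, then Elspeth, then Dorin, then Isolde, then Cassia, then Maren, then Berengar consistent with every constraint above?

no

The constraints require Cassia before Dorin, but in the proposed sequence Dorin appears ahead of Cassia. That one violation is enough.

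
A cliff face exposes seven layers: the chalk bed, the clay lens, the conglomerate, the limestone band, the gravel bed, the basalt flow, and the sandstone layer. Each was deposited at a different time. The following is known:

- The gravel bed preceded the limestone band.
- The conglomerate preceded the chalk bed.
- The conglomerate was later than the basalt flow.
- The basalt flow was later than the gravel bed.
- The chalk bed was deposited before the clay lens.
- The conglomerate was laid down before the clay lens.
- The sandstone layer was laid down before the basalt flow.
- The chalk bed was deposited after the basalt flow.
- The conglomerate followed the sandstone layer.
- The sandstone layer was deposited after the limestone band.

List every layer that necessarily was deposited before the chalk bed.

the basalt flow, the conglomerate, the gravel bed, the limestone band, the sandstone layer

Directly stated before the chalk bed: the basalt flow and the conglomerate.
The gravel bed reaches the chalk bed via the gravel bed → the basalt flow → the chalk bed.
The limestone band reaches the chalk bed via the limestone band → the sandstone layer → the conglomerate → the chalk bed.
The sandstone layer reaches the chalk bed via the sandstone layer → the conglomerate → the chalk bed.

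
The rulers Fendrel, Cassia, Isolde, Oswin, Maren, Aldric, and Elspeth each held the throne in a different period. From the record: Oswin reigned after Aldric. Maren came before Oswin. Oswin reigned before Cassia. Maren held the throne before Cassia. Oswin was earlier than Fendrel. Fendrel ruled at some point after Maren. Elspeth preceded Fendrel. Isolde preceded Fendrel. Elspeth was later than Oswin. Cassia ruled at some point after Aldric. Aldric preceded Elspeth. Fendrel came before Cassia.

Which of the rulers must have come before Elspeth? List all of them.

Directly stated before Elspeth: Aldric and Oswin.
Maren reaches Elspeth via Maren → Oswin → Elspeth.

Aldric, Maren, Oswin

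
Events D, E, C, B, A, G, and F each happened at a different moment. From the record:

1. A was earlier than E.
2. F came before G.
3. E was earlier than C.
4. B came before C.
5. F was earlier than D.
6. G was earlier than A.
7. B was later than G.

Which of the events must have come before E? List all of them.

Directly stated before E: A.
F reaches E via F → G → A → E.
G reaches E via G → A → E.
No chain forces B (or any of the others) ahead of E.

A, F, G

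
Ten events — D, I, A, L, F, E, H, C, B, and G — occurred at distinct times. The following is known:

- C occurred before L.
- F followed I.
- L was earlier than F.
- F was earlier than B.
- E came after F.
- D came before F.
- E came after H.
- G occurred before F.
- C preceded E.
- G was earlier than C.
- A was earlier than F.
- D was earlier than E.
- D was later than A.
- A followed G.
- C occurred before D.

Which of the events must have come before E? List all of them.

Directly stated before E: C, D, F, and H.
A reaches E via A → D → E.
G reaches E via G → F → E.
I reaches E via I → F → E.
Likewise L reaches E by chaining the stated constraints.
No chain forces B ahead of E.

A, C, D, F, G, H, I, L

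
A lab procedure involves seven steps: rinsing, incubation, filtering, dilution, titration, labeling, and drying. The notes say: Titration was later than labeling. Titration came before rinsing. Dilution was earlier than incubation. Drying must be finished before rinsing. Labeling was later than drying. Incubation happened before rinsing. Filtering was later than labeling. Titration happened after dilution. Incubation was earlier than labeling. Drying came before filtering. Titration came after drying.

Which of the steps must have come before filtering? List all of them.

Directly stated before filtering: drying and labeling.
Dilution reaches filtering via dilution → incubation → labeling → filtering.
Incubation reaches filtering via incubation → labeling → filtering.
No chain forces titration (or any of the others) ahead of filtering.

dilution, drying, incubation, labeling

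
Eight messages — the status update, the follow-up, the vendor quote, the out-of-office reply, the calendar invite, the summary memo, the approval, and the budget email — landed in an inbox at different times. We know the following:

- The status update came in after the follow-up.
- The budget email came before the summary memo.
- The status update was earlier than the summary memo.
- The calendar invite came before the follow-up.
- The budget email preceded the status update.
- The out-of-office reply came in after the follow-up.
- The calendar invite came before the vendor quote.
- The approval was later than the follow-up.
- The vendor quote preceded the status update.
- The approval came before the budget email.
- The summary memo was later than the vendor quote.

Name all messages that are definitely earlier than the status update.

Directly stated before the status update: the budget email, the follow-up, and the vendor quote.
The approval reaches the status update via the approval → the budget email → the status update.
The calendar invite reaches the status update via the calendar invite → the follow-up → the status update.
No chain forces the summary memo (or any of the others) ahead of the status update.

the approval, the budget email, the calendar invite, the follow-up, the vendor quote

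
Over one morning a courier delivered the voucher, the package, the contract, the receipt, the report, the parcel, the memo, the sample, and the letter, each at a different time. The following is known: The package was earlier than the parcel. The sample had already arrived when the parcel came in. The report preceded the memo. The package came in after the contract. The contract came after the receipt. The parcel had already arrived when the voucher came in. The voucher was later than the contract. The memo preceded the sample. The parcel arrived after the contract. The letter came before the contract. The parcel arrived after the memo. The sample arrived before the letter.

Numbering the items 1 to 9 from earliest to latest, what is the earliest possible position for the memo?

The report must come before the memo — 1 forced predecessor.
Nothing else is forced ahead of the memo, so its earliest slot is position 1 + 1 = 2.

2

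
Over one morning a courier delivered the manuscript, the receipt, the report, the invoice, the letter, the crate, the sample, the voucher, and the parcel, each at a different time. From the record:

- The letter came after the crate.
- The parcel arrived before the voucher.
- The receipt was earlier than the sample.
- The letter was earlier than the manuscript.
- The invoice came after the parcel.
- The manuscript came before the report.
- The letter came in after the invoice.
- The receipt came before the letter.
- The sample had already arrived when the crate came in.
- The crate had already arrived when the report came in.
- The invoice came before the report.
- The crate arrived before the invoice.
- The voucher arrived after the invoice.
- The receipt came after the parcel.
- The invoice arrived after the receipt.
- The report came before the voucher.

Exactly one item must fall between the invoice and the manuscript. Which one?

Tracing the constraints gives the invoice → the letter → the manuscript, so the letter sits after the invoice and before the manuscript.
No other item is forced both after the invoice and before the manuscript.

the letter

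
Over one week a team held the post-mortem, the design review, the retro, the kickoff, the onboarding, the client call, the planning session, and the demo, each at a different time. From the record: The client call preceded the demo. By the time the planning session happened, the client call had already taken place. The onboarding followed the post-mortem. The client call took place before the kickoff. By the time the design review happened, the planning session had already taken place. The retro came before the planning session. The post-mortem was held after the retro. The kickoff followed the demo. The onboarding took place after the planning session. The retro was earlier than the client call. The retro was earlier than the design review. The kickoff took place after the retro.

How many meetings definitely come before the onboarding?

4

Directly stated before the onboarding: the planning session and the post-mortem.
The client call reaches the onboarding via the client call → the planning session → the onboarding.
The retro reaches the onboarding via the retro → the planning session → the onboarding.
That's the client call, the planning session, the post-mortem, and the retro — 4 in all.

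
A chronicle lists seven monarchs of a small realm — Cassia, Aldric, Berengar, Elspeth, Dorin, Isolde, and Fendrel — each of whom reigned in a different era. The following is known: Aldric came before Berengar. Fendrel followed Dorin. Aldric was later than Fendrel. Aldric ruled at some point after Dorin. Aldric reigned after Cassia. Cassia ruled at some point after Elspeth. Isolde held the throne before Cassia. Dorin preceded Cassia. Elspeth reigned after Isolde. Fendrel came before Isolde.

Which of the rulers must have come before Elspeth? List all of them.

Directly stated before Elspeth: Isolde.
Dorin reaches Elspeth via Dorin → Fendrel → Isolde → Elspeth.
Fendrel reaches Elspeth via Fendrel → Isolde → Elspeth.
No chain forces Aldric (or any of the others) ahead of Elspeth.

Dorin, Fendrel, Isolde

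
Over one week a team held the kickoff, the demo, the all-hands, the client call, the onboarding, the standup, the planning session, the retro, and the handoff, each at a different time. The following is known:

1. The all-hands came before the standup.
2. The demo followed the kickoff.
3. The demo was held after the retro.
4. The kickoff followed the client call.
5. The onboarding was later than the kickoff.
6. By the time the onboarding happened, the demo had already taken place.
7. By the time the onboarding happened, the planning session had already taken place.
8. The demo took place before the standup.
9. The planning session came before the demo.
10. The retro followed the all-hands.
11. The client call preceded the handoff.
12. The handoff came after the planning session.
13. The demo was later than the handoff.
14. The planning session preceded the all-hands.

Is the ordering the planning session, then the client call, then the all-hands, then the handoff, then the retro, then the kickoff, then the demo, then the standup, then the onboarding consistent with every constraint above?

yes

Check each stated constraint against the proposed order — e.g. the planning session is ahead of the demo; the planning session is ahead of the onboarding. Every pair is in the required order; nothing is violated.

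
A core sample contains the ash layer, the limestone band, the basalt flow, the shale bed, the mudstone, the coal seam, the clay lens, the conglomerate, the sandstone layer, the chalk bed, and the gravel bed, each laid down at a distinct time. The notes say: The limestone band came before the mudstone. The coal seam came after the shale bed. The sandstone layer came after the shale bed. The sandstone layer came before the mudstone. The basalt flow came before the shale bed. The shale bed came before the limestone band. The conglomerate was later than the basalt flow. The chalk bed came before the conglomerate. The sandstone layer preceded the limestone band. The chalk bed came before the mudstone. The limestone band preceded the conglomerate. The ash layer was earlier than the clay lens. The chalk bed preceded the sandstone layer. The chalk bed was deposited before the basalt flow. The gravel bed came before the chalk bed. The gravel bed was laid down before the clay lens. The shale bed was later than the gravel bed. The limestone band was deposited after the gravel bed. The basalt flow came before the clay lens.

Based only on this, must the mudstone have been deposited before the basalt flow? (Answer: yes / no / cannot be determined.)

Tracing the constraints gives the basalt flow → the shale bed → the sandstone layer → the mudstone, so the basalt flow must come before the mudstone.
That means the mudstone cannot be before the basalt flow.

no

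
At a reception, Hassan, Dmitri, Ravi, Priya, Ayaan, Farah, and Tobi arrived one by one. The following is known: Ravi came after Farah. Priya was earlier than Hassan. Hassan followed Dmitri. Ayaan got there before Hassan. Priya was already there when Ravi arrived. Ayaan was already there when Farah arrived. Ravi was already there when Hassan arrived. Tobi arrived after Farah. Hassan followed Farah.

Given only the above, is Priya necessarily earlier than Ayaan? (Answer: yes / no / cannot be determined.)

No chain of stated constraints runs from Priya to Ayaan, and none runs from Ayaan to Priya either.
So the relative order of Priya and Ayaan is not fixed by the given facts.

cannot be determined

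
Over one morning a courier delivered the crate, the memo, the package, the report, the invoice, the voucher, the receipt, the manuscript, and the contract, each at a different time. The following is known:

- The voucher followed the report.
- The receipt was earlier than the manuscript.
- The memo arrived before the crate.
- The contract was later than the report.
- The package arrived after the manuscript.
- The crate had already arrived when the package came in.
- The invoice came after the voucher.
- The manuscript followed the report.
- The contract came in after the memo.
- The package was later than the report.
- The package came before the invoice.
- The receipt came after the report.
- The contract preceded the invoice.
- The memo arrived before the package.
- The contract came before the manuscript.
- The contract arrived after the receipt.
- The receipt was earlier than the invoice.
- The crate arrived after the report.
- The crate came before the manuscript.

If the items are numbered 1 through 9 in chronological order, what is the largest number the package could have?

The package must come before the invoice — 1 item forced after it.
Everything else can be placed before the package in some valid order, so the package can sit as late as position 9 − 1 = 8.

8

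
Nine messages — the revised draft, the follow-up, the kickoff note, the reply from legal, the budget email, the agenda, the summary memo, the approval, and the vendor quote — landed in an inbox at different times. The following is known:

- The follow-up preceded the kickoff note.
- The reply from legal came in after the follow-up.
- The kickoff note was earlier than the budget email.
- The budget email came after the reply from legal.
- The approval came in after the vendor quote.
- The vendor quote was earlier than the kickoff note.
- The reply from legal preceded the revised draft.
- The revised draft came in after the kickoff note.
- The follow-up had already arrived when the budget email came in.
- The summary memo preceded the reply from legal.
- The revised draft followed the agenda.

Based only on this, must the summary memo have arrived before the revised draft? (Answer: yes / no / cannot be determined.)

Chain the constraints: the summary memo → the reply from legal → the revised draft. Each link is directly stated, so the summary memo comes before the revised draft.

yes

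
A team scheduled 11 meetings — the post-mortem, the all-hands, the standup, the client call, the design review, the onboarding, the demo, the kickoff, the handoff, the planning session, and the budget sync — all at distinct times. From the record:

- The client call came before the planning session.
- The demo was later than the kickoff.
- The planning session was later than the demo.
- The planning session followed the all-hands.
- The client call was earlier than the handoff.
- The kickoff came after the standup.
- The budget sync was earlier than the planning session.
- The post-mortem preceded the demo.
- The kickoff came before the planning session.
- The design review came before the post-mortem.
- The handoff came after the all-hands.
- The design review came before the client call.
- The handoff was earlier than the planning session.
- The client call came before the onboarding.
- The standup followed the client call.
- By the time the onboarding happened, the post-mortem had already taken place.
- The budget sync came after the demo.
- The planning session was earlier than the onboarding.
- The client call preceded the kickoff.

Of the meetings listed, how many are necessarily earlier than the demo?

Directly stated before the demo: the kickoff and the post-mortem.
The client call reaches the demo via the client call → the kickoff → the demo.
The design review reaches the demo via the design review → the post-mortem → the demo.
The standup reaches the demo via the standup → the kickoff → the demo.
No chain forces the onboarding (or any of the others) ahead of the demo.
That's the client call, the design review, the kickoff, the post-mortem, and the standup — 5 in all.

5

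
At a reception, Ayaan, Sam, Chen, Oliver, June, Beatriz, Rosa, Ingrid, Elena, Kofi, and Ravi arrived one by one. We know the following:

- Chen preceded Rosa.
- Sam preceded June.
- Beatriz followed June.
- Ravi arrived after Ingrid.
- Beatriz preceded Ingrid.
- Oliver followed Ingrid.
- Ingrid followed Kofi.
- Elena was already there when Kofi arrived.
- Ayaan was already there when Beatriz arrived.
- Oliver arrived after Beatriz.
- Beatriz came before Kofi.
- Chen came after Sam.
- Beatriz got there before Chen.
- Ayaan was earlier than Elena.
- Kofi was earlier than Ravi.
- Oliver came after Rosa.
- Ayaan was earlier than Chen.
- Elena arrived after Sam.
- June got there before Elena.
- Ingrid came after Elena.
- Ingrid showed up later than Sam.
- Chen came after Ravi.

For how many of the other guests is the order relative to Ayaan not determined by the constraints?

Forced after Ayaan: Beatriz, Chen, Elena, Ingrid, Kofi, Oliver, Ravi, and Rosa.
That leaves June and Sam with no forced order relative to Ayaan — 2.

2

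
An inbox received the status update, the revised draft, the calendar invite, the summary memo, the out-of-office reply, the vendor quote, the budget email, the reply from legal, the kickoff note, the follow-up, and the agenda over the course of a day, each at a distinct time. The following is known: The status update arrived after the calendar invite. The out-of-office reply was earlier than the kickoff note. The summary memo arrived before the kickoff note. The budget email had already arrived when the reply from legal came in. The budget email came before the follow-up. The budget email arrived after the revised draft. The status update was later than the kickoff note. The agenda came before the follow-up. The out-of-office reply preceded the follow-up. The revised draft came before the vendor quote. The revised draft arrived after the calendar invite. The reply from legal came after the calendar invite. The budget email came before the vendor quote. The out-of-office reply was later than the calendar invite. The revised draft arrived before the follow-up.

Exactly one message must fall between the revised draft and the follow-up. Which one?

Tracing the constraints gives the revised draft → the budget email → the follow-up, so the budget email sits after the revised draft and before the follow-up.
No other message is forced both after the revised draft and before the follow-up.

the budget email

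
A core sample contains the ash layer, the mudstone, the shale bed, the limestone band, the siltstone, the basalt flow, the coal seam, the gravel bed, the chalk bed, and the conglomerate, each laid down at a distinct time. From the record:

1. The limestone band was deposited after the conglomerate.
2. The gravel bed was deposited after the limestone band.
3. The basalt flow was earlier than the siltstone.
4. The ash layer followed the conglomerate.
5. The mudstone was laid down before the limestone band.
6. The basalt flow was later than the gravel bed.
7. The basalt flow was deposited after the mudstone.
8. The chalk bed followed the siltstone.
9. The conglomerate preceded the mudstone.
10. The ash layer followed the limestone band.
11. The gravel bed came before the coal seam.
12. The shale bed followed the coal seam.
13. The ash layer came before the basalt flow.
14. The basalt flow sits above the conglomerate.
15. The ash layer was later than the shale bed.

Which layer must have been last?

Every other layer has a chain of constraints placing it before the chalk bed, so the chalk bed is last.

the chalk bed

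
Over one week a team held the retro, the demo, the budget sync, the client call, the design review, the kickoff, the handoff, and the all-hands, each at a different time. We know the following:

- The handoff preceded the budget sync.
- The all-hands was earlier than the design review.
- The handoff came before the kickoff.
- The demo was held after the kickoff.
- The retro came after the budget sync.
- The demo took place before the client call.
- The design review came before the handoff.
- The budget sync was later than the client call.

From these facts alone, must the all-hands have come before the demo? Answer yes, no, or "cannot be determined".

Chain the constraints: the all-hands → the design review → the handoff → the kickoff → the demo. Each link is directly stated, so the all-hands comes before the demo.

yes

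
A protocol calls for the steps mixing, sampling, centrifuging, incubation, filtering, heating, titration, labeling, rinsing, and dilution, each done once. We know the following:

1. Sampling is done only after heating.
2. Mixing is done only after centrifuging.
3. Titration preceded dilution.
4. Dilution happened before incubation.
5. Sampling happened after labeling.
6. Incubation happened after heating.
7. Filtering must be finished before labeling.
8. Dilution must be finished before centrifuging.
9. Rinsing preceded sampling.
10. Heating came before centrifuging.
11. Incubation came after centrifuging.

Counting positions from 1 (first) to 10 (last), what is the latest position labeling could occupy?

Labeling must come before sampling — 1 step forced after it.
Everything else can be placed before labeling in some valid order, so labeling can sit as late as position 10 − 1 = 9.

9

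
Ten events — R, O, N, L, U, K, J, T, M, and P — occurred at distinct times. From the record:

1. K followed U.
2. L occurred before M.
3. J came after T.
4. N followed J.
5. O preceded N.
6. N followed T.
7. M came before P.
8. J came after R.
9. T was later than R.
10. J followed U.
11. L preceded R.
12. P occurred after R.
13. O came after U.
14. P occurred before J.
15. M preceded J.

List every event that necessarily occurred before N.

J, L, M, O, P, R, T, U

Directly stated before N: J, O, and T.
L reaches N via L → M → J → N.
M reaches N via M → J → N.
P reaches N via P → J → N.
Likewise R and U each reach N by chaining the stated constraints.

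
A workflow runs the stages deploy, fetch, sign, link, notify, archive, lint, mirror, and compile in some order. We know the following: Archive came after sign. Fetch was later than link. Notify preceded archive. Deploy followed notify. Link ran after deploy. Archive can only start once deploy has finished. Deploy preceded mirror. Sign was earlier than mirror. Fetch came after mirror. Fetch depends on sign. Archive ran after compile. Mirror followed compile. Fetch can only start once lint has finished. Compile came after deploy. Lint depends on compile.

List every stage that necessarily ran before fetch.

Directly stated before fetch: link, lint, mirror, and sign.
Compile reaches fetch via compile → lint → fetch.
Deploy reaches fetch via deploy → mirror → fetch.
Notify reaches fetch via notify → deploy → mirror → fetch.

compile, deploy, link, lint, mirror, notify, sign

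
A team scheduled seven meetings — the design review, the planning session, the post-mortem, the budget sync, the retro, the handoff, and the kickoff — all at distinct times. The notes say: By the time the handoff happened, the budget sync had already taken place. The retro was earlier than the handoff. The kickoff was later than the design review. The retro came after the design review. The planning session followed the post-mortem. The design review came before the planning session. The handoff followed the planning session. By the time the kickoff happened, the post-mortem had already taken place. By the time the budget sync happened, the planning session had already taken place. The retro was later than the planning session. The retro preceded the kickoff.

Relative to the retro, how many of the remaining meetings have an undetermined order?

1

Forced before the retro: the design review, the planning session, and the post-mortem; forced after the retro: the handoff and the kickoff.
That leaves the budget sync with no forced order relative to the retro — 1.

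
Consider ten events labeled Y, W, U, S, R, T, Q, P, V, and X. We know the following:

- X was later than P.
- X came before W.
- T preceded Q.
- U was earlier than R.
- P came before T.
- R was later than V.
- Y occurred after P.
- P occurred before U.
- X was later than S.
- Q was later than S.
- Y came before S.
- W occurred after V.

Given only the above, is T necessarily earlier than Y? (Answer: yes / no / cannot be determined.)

No chain of stated constraints runs from T to Y, and none runs from Y to T either.
So the relative order of T and Y is not fixed by the given facts.

cannot be determined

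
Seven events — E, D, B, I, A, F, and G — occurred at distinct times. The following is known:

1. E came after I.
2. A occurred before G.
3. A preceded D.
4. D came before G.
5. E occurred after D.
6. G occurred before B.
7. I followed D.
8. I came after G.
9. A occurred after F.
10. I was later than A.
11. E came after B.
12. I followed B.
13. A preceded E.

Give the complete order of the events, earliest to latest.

The constraints fix every adjacent pair, so only one ordering works:
F → A → D → G → B → I → E.

F, A, D, G, B, I, E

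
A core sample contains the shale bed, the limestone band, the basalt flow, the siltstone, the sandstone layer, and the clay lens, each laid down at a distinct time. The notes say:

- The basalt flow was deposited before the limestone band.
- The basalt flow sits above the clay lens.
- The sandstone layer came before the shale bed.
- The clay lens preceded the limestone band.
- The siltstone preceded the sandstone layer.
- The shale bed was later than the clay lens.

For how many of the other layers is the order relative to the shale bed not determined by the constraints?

2

Forced before the shale bed: the clay lens, the sandstone layer, and the siltstone.
That leaves the basalt flow and the limestone band with no forced order relative to the shale bed — 2.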